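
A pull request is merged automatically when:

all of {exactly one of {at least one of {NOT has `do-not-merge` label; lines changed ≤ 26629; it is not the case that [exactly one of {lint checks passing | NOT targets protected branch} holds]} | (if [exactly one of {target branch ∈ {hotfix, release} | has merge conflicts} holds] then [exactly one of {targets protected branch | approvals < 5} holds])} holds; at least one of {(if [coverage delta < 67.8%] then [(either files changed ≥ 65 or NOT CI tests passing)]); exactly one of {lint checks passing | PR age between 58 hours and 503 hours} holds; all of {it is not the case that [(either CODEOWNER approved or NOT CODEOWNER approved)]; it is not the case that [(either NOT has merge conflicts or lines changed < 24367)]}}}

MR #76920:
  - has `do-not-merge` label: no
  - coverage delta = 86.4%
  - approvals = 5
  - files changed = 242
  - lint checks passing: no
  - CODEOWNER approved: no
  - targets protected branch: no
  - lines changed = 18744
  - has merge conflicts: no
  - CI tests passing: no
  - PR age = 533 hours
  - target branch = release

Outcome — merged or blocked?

Atomic conditions:
  NOT has `do-not-merge` label: no → true
  lines changed ≤ 26629: 18744 ≤ 26629 is true
  lint checks passing: no → false
  NOT targets protected branch: no → true
  target branch ∈ {hotfix, release}: release is in the set → true
  has merge conflicts: no → false
  targets protected branch: no → false
  approvals < 5: 5 < 5 is false
  coverage delta < 67.8%: 86.4 < 67.8 is false
  files changed ≥ 65: 242 ≥ 65 is true
  NOT CI tests passing: no → true
  PR age between 58 hours and 503 hours: 533 in [58, 503] is false
  CODEOWNER approved: no → false
  NOT CODEOWNER approved: no → true
  NOT has merge conflicts: no → true
  lines changed < 24367: 18744 < 24367 is true
Combine:
[1.1.3.1] exactly-one(false, true) = true
[1.1.3] NOT true = false
[1.1] true OR true OR false = true
[1.2.1] exactly-one(true, false) = true
[1.2.2] exactly-one(false, false) = false
[1.2] true → false = false
[1] exactly-one(true, false) = true
[2.1.2] true OR true = true
[2.1] false → true (antecedent false ⇒ implication holds) = true
[2.2] exactly-one(false, false) = false
[2.3.1.1] false OR true = true
[2.3.1] NOT true = false
[2.3.2.1] true OR true = true
[2.3.2] NOT true = false
[2.3] false AND false = false
[2] true OR false OR false = true
[root] true AND true = true
Overall: true → merged

Merged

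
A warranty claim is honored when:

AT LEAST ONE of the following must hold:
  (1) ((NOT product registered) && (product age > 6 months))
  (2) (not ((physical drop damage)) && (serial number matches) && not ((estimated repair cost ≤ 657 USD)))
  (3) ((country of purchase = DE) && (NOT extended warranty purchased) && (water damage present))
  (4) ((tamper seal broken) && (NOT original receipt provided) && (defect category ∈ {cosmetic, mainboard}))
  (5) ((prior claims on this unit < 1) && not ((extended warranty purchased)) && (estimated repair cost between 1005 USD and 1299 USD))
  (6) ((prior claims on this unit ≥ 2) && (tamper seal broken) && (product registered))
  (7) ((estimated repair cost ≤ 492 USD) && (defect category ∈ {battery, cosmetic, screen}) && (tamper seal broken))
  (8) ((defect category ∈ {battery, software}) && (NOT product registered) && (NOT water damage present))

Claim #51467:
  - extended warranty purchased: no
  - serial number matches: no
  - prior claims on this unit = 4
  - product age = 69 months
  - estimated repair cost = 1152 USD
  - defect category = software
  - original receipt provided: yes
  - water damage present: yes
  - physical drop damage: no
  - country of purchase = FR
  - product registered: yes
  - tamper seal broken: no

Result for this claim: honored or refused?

Atomic conditions:
  NOT product registered: yes → false
  product age > 6 months: 69 > 6 is true
  physical drop damage: no → false
  serial number matches: no → false
  estimated repair cost ≤ 657 USD: 1152 ≤ 657 is false
  country of purchase = DE: FR == DE is false
  NOT extended warranty purchased: no → true
  water damage present: yes → true
  tamper seal broken: no → false
  NOT original receipt provided: yes → false
  defect category ∈ {cosmetic, mainboard}: software is not in the set → false
  prior claims on this unit < 1: 4 < 1 is false
  extended warranty purchased: no → false
  estimated repair cost between 1005 USD and 1299 USD: 1152 in [1005, 1299] is true
  prior claims on this unit ≥ 2: 4 ≥ 2 is true
  product registered: yes → true
  estimated repair cost ≤ 492 USD: 1152 ≤ 492 is false
  defect category ∈ {battery, cosmetic, screen}: software is not in the set → false
  defect category ∈ {battery, software}: software is in the set → true
  NOT water damage present: yes → false
Combine:
[1] false AND true = false
[2.1] NOT false = true
[2.3] NOT false = true
[2] true AND false AND true = false
[3] false AND true AND true = false
[4] false AND false AND false = false
[5.2] NOT false = true
[5] false AND true AND true = false
[6] true AND false AND true = false
[7] false AND false AND false = false
[8] true AND false AND false = false
[root] false OR false OR false OR false OR false OR false OR false OR false = false
Overall: false → refused

Refused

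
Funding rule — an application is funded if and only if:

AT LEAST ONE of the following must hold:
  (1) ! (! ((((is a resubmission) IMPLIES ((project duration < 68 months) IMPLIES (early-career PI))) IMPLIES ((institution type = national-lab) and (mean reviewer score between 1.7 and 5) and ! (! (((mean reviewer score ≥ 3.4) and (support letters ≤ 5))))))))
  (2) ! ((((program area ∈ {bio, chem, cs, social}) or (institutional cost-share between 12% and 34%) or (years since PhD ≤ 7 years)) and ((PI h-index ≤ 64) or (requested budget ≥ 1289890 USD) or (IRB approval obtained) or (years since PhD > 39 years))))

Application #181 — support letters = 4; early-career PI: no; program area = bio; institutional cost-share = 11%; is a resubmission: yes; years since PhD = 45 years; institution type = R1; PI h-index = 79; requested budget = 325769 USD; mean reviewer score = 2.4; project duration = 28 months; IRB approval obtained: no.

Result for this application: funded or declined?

Atomic conditions:
  is a resubmission: yes → true
  project duration < 68 months: 28 < 68 is true
  early-career PI: no → false
  institution type = national-lab: R1 == national-lab is false
  mean reviewer score between 1.7 and 5: 2.4 in [1.7, 5] is true
  mean reviewer score ≥ 3.4: 2.4 ≥ 3.4 is false
  support letters ≤ 5: 4 ≤ 5 is true
  program area ∈ {bio, chem, cs, social}: bio is in the set → true
  institutional cost-share between 12% and 34%: 11 in [12, 34] is false
  years since PhD ≤ 7 years: 45 ≤ 7 is false
  PI h-index ≤ 64: 79 ≤ 64 is false
  requested budget ≥ 1289890 USD: 325769 ≥ 1289890 is false
  IRB approval obtained: no → false
  years since PhD > 39 years: 45 > 39 is true
Combine:
[1.1.1.1.2] true → false = false
[1.1.1.1] true → false = false
[1.1.1.2.3.1.1] false AND true = false
[1.1.1.2.3.1] NOT false = true
[1.1.1.2.3] NOT true = false
[1.1.1.2] false AND true AND false = false
[1.1.1] false → false (antecedent false ⇒ implication holds) = true
[1.1] NOT true = false
[1] NOT false = true
[2.1.1] true OR false OR false = true
[2.1.2] false OR false OR false OR true = true
[2.1] true AND true = true
[2] NOT true = false
[root] true OR false = true
Overall: true → funded

Funded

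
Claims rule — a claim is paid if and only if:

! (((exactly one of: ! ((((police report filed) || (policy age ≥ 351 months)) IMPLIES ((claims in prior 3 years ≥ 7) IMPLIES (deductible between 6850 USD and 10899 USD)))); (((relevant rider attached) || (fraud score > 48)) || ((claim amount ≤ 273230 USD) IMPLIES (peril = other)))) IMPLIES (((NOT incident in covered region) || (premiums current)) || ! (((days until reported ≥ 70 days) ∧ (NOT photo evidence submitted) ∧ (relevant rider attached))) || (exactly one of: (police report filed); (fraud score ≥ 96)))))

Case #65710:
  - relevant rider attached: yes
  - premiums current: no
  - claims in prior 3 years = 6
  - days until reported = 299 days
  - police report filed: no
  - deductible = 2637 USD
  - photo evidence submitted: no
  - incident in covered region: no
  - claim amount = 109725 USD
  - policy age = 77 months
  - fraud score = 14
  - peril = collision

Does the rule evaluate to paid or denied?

Denied

Atomic conditions:
  police report filed: no → false
  policy age ≥ 351 months: 77 ≥ 351 is false
  claims in prior 3 years ≥ 7: 6 ≥ 7 is false
  deductible between 6850 USD and 10899 USD: 2637 in [6850, 10899] is false
  relevant rider attached: yes → true
  fraud score > 48: 14 > 48 is false
  claim amount ≤ 273230 USD: 109725 ≤ 273230 is true
  peril = other: collision == other is false
  NOT incident in covered region: no → true
  premiums current: no → false
  days until reported ≥ 70 days: 299 ≥ 70 is true
  NOT photo evidence submitted: no → true
  fraud score ≥ 96: 14 ≥ 96 is false
Combine:
[1.1.1.1.1] false OR false = false
[1.1.1.1.2] false → false (antecedent false ⇒ implication holds) = true
[1.1.1.1] false → true (antecedent false ⇒ implication holds) = true
[1.1.1] NOT true = false
[1.1.2.1] true OR false = true
[1.1.2.2] true → false = false
[1.1.2] true OR false = true
[1.1] exactly-one(false, true) = true
[1.2.1] true OR false = true
[1.2.2.1] true AND true AND true = true
[1.2.2] NOT true = false
[1.2.3] exactly-one(false, false) = false
[1.2] true OR false OR false = true
[1] true → true = true
[root] NOT true = false
Overall: false → denied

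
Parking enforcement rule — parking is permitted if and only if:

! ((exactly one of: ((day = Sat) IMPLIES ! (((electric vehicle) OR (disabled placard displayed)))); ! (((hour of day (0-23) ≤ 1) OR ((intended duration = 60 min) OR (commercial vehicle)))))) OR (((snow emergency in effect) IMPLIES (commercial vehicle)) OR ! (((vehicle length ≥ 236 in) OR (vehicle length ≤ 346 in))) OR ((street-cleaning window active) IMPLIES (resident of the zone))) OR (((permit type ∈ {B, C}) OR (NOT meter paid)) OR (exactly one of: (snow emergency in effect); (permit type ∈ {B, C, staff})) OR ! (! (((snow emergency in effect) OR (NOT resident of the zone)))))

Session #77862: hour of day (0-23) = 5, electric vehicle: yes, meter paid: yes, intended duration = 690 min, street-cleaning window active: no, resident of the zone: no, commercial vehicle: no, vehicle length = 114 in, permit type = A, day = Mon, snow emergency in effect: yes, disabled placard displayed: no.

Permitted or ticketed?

Permitted

Atomic conditions:
  day = Sat: Mon == Sat is false
  electric vehicle: yes → true
  disabled placard displayed: no → false
  hour of day (0-23) ≤ 1: 5 ≤ 1 is false
  intended duration = 60 min: 690 == 60 is false
  commercial vehicle: no → false
  snow emergency in effect: yes → true
  vehicle length ≥ 236 in: 114 ≥ 236 is false
  vehicle length ≤ 346 in: 114 ≤ 346 is true
  street-cleaning window active: no → false
  resident of the zone: no → false
  permit type ∈ {B, C}: A is not in the set → false
  NOT meter paid: yes → false
  permit type ∈ {B, C, staff}: A is not in the set → false
  NOT resident of the zone: no → true
Combine:
[1.1.1.2.1] true OR false = true
[1.1.1.2] NOT true = false
[1.1.1] false → false (antecedent false ⇒ implication holds) = true
[1.1.2.1.2] false OR false = false
[1.1.2.1] false OR false = false
[1.1.2] NOT false = true
[1.1] exactly-one(true, true) = false
[1] NOT false = true
[2.1] true → false = false
[2.2.1] false OR true = true
[2.2] NOT true = false
[2.3] false → false (antecedent false ⇒ implication holds) = true
[2] false OR false OR true = true
[3.1] false OR false = false
[3.2] exactly-one(true, false) = true
[3.3.1.1] true OR true = true
[3.3.1] NOT true = false
[3.3] NOT false = true
[3] false OR true OR true = true
[root] true OR true OR true = true
Overall: true → permitted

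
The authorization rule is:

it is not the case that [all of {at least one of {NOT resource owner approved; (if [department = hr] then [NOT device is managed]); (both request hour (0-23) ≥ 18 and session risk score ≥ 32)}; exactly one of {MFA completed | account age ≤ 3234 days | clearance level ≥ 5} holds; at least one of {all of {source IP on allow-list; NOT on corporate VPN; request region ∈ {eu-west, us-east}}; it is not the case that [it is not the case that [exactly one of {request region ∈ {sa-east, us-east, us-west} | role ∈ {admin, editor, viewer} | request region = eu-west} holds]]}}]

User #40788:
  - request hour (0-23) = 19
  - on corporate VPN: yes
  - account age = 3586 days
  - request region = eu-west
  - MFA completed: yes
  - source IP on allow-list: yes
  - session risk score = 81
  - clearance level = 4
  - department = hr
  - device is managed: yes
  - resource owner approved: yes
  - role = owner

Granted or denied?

Atomic conditions:
  NOT resource owner approved: yes → false
  department = hr: hr == hr is true
  NOT device is managed: yes → false
  request hour (0-23) ≥ 18: 19 ≥ 18 is true
  session risk score ≥ 32: 81 ≥ 32 is true
  MFA completed: yes → true
  account age ≤ 3234 days: 3586 ≤ 3234 is false
  clearance level ≥ 5: 4 ≥ 5 is false
  source IP on allow-list: yes → true
  NOT on corporate VPN: yes → false
  request region ∈ {eu-west, us-east}: eu-west is in the set → true
  request region ∈ {sa-east, us-east, us-west}: eu-west is not in the set → false
  role ∈ {admin, editor, viewer}: owner is not in the set → false
  request region = eu-west: eu-west == eu-west is true
Combine:
[1.1.2] true → false = false
[1.1.3] true AND true = true
[1.1] false OR false OR true = true
[1.2] exactly-one(true, false, false) = true
[1.3.1] true AND false AND true = false
[1.3.2.1.1] exactly-one(false, false, true) = true
[1.3.2.1] NOT true = false
[1.3.2] NOT false = true
[1.3] false OR true = true
[1] true AND true AND true = true
[root] NOT true = false
Overall: false → denied

Denied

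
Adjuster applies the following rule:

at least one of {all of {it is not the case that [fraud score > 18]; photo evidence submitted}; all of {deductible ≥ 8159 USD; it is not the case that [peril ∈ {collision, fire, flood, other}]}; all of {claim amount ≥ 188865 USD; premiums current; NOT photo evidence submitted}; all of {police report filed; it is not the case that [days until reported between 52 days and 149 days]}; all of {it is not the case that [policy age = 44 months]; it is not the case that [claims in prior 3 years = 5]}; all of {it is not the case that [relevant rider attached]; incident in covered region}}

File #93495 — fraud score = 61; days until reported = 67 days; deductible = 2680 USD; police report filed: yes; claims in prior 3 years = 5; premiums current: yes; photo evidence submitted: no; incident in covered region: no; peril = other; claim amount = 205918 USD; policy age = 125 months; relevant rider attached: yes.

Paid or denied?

Paid

Atomic conditions:
  fraud score > 18: 61 > 18 is true
  photo evidence submitted: no → false
  deductible ≥ 8159 USD: 2680 ≥ 8159 is false
  peril ∈ {collision, fire, flood, other}: other is in the set → true
  claim amount ≥ 188865 USD: 205918 ≥ 188865 is true
  premiums current: yes → true
  NOT photo evidence submitted: no → true
  police report filed: yes → true
  days until reported between 52 days and 149 days: 67 in [52, 149] is true
  policy age = 44 months: 125 == 44 is false
  claims in prior 3 years = 5: 5 == 5 is true
  relevant rider attached: yes → true
  incident in covered region: no → false
Combine:
[1.1] NOT true = false
[1] false AND false = false
[2.2] NOT true = false
[2] false AND false = false
[3] true AND true AND true = true
[4.2] NOT true = false
[4] true AND false = false
[5.1] NOT false = true
[5.2] NOT true = false
[5] true AND false = false
[6.1] NOT true = false
[6] false AND false = false
[root] false OR false OR true OR false OR false OR false = true
Overall: true → paid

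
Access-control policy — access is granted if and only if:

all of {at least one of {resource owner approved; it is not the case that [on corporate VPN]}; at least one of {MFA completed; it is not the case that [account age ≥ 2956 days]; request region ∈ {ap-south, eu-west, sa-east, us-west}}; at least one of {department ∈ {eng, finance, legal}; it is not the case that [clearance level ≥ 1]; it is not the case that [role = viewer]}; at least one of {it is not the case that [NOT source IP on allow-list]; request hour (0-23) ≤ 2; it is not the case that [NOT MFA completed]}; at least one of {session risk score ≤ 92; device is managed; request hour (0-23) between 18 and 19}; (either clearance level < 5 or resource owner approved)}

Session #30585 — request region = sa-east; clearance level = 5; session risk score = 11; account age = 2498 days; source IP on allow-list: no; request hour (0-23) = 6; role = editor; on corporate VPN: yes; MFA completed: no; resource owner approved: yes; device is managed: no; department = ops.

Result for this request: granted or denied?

Atomic conditions:
  resource owner approved: yes → true
  on corporate VPN: yes → true
  MFA completed: no → false
  account age ≥ 2956 days: 2498 ≥ 2956 is false
  request region ∈ {ap-south, eu-west, sa-east, us-west}: sa-east is in the set → true
  department ∈ {eng, finance, legal}: ops is not in the set → false
  clearance level ≥ 1: 5 ≥ 1 is true
  role = viewer: editor == viewer is false
  NOT source IP on allow-list: no → true
  request hour (0-23) ≤ 2: 6 ≤ 2 is false
  NOT MFA completed: no → true
  session risk score ≤ 92: 11 ≤ 92 is true
  device is managed: no → false
  request hour (0-23) between 18 and 19: 6 in [18, 19] is false
  clearance level < 5: 5 < 5 is false
Combine:
[1.2] NOT true = false
[1] true OR false = true
[2.2] NOT false = true
[2] false OR true OR true = true
[3.2] NOT true = false
[3.3] NOT false = true
[3] false OR false OR true = true
[4.1] NOT true = false
[4.3] NOT true = false
[4] false OR false OR false = false
[5] true OR false OR false = true
[6] false OR true = true
[root] true AND true AND true AND false AND true AND true = false
Overall: false → denied

Denied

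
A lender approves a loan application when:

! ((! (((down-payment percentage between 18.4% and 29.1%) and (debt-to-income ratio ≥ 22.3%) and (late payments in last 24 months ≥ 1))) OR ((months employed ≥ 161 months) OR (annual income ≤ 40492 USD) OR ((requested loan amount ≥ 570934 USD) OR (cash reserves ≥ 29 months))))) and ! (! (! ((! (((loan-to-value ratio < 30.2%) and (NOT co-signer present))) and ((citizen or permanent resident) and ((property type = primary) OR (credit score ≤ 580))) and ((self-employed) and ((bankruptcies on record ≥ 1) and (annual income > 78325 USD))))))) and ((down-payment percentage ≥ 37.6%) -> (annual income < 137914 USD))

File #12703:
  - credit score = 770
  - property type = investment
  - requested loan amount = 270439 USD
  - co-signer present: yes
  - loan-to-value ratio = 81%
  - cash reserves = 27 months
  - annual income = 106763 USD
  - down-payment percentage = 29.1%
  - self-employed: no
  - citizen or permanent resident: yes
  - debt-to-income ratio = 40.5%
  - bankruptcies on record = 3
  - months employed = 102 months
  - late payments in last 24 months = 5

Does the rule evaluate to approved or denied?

Approved

Atomic conditions:
  down-payment percentage between 18.4% and 29.1%: 29.1 in [18.4, 29.1] is true
  debt-to-income ratio ≥ 22.3%: 40.5 ≥ 22.3 is true
  late payments in last 24 months ≥ 1: 5 ≥ 1 is true
  months employed ≥ 161 months: 102 ≥ 161 is false
  annual income ≤ 40492 USD: 106763 ≤ 40492 is false
  requested loan amount ≥ 570934 USD: 270439 ≥ 570934 is false
  cash reserves ≥ 29 months: 27 ≥ 29 is false
  loan-to-value ratio < 30.2%: 81 < 30.2 is false
  NOT co-signer present: yes → false
  citizen or permanent resident: yes → true
  property type = primary: investment == primary is false
  credit score ≤ 580: 770 ≤ 580 is false
  self-employed: no → false
  bankruptcies on record ≥ 1: 3 ≥ 1 is true
  annual income > 78325 USD: 106763 > 78325 is true
  down-payment percentage ≥ 37.6%: 29.1 ≥ 37.6 is false
  annual income < 137914 USD: 106763 < 137914 is true
Combine:
[1.1.1.1] true AND true AND true = true
[1.1.1] NOT true = false
[1.1.2.3] false OR false = false
[1.1.2] false OR false OR false = false
[1.1] false OR false = false
[1] NOT false = true
[2.1.1.1.1.1] false AND false = false
[2.1.1.1.1] NOT false = true
[2.1.1.1.2.2] false OR false = false
[2.1.1.1.2] true AND false = false
[2.1.1.1.3.2] true AND true = true
[2.1.1.1.3] false AND true = false
[2.1.1.1] true AND false AND false = false
[2.1.1] NOT false = true
[2.1] NOT true = false
[2] NOT false = true
[3] false → true (antecedent false ⇒ implication holds) = true
[root] true AND true AND true = true
Overall: true → approved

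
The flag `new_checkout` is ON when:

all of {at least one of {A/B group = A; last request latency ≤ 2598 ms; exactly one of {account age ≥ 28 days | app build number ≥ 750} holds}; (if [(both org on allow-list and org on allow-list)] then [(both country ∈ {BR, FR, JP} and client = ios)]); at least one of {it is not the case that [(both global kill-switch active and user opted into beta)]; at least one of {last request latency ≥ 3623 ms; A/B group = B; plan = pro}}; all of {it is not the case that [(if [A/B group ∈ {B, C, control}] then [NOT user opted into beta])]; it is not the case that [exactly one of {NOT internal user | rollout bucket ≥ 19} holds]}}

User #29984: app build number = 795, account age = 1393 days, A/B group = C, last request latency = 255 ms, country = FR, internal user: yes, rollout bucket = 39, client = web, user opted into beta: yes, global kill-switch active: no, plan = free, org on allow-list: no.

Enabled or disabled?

Atomic conditions:
  A/B group = A: C == A is false
  last request latency ≤ 2598 ms: 255 ≤ 2598 is true
  account age ≥ 28 days: 1393 ≥ 28 is true
  app build number ≥ 750: 795 ≥ 750 is true
  org on allow-list: no → false
  country ∈ {BR, FR, JP}: FR is in the set → true
  client = ios: web == ios is false
  global kill-switch active: no → false
  user opted into beta: yes → true
  last request latency ≥ 3623 ms: 255 ≥ 3623 is false
  A/B group = B: C == B is false
  plan = pro: free == pro is false
  A/B group ∈ {B, C, control}: C is in the set → true
  NOT user opted into beta: yes → false
  NOT internal user: yes → false
  rollout bucket ≥ 19: 39 ≥ 19 is true
Combine:
[1.3] exactly-one(true, true) = false
[1] false OR true OR false = true
[2.1] false AND false = false
[2.2] true AND false = false
[2] false → false (antecedent false ⇒ implication holds) = true
[3.1.1] false AND true = false
[3.1] NOT false = true
[3.2] false OR false OR false = false
[3] true OR false = true
[4.1.1] true → false = false
[4.1] NOT false = true
[4.2.1] exactly-one(false, true) = true
[4.2] NOT true = false
[4] true AND false = false
[root] true AND true AND true AND false = false
Overall: false → disabled

Disabled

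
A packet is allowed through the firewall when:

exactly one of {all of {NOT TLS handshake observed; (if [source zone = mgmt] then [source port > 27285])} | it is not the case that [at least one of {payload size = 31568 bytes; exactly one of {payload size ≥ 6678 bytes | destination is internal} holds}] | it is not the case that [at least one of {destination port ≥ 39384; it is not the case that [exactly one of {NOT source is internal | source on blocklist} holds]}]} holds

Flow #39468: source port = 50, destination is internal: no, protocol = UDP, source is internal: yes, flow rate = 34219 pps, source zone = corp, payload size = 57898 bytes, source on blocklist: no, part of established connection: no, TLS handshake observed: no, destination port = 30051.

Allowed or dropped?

Allowed

Atomic conditions:
  NOT TLS handshake observed: no → true
  source zone = mgmt: corp == mgmt is false
  source port > 27285: 50 > 27285 is false
  payload size = 31568 bytes: 57898 == 31568 is false
  payload size ≥ 6678 bytes: 57898 ≥ 6678 is true
  destination is internal: no → false
  destination port ≥ 39384: 30051 ≥ 39384 is false
  NOT source is internal: yes → false
  source on blocklist: no → false
Combine:
[1.2] false → false (antecedent false ⇒ implication holds) = true
[1] true AND true = true
[2.1.2] exactly-one(true, false) = true
[2.1] false OR true = true
[2] NOT true = false
[3.1.2.1] exactly-one(false, false) = false
[3.1.2] NOT false = true
[3.1] false OR true = true
[3] NOT true = false
[root] exactly-one(true, false, false) = true
Overall: true → allowed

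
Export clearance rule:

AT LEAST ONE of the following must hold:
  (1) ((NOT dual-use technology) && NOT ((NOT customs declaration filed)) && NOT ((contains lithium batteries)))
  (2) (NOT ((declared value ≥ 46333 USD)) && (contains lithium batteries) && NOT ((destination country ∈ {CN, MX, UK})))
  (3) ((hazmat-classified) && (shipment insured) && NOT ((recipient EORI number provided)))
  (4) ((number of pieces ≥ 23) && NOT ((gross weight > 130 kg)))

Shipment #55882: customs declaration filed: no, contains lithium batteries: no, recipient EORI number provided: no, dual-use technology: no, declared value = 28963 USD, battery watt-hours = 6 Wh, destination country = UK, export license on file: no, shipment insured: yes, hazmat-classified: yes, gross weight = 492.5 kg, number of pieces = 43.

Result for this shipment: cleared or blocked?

Cleared

Atomic conditions:
  NOT dual-use technology: no → true
  NOT customs declaration filed: no → true
  contains lithium batteries: no → false
  declared value ≥ 46333 USD: 28963 ≥ 46333 is false
  destination country ∈ {CN, MX, UK}: UK is in the set → true
  hazmat-classified: yes → true
  shipment insured: yes → true
  recipient EORI number provided: no → false
  number of pieces ≥ 23: 43 ≥ 23 is true
  gross weight > 130 kg: 492.5 > 130 is true
Combine:
[1.2] NOT true = false
[1.3] NOT false = true
[1] true AND false AND true = false
[2.1] NOT false = true
[2.3] NOT true = false
[2] true AND false AND false = false
[3.3] NOT false = true
[3] true AND true AND true = true
[4.2] NOT true = false
[4] true AND false = false
[root] false OR false OR true OR false = true
Overall: true → cleared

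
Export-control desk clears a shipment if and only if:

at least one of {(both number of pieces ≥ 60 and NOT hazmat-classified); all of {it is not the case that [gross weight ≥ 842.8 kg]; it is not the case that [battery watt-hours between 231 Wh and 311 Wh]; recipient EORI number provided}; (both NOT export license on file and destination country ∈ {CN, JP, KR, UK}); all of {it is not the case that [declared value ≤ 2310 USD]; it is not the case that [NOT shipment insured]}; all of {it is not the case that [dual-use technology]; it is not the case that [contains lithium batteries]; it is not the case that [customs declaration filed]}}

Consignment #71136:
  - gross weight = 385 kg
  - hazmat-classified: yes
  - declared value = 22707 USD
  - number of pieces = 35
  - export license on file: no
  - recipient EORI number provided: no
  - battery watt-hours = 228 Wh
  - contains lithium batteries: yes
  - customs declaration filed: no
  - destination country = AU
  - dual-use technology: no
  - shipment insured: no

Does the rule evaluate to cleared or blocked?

Atomic conditions:
  number of pieces ≥ 60: 35 ≥ 60 is false
  NOT hazmat-classified: yes → false
  gross weight ≥ 842.8 kg: 385 ≥ 842.8 is false
  battery watt-hours between 231 Wh and 311 Wh: 228 in [231, 311] is false
  recipient EORI number provided: no → false
  NOT export license on file: no → true
  destination country ∈ {CN, JP, KR, UK}: AU is not in the set → false
  declared value ≤ 2310 USD: 22707 ≤ 2310 is false
  NOT shipment insured: no → true
  dual-use technology: no → false
  contains lithium batteries: yes → true
  customs declaration filed: no → false
Combine:
[1] false AND false = false
[2.1] NOT false = true
[2.2] NOT false = true
[2] true AND true AND false = false
[3] true AND false = false
[4.1] NOT false = true
[4.2] NOT true = false
[4] true AND false = false
[5.1] NOT false = true
[5.2] NOT true = false
[5.3] NOT false = true
[5] true AND false AND true = false
[root] false OR false OR false OR false OR false = false
Overall: false → blocked

Blocked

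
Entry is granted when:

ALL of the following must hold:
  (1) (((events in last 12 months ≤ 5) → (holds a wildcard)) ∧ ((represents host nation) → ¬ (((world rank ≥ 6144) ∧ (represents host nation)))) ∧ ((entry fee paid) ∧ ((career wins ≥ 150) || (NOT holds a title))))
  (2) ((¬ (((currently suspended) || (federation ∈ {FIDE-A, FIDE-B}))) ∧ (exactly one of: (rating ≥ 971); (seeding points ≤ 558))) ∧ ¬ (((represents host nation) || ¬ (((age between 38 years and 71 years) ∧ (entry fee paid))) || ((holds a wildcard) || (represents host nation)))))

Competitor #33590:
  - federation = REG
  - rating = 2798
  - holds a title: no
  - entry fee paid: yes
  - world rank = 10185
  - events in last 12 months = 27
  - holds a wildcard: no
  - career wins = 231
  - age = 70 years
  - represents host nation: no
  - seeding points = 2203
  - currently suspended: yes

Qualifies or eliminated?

Atomic conditions:
  events in last 12 months ≤ 5: 27 ≤ 5 is false
  holds a wildcard: no → false
  represents host nation: no → false
  world rank ≥ 6144: 10185 ≥ 6144 is true
  entry fee paid: yes → true
  career wins ≥ 150: 231 ≥ 150 is true
  NOT holds a title: no → true
  currently suspended: yes → true
  federation ∈ {FIDE-A, FIDE-B}: REG is not in the set → false
  rating ≥ 971: 2798 ≥ 971 is true
  seeding points ≤ 558: 2203 ≤ 558 is false
  age between 38 years and 71 years: 70 in [38, 71] is true
Combine:
[1.1] false → false (antecedent false ⇒ implication holds) = true
[1.2.2.1] true AND false = false
[1.2.2] NOT false = true
[1.2] false → true (antecedent false ⇒ implication holds) = true
[1.3.2] true OR true = true
[1.3] true AND true = true
[1] true AND true AND true = true
[2.1.1.1] true OR false = true
[2.1.1] NOT true = false
[2.1.2] exactly-one(true, false) = true
[2.1] false AND true = false
[2.2.1.2.1] true AND true = true
[2.2.1.2] NOT true = false
[2.2.1.3] false OR false = false
[2.2.1] false OR false OR false = false
[2.2] NOT false = true
[2] false AND true = false
[root] true AND false = false
Overall: false → eliminated

Eliminated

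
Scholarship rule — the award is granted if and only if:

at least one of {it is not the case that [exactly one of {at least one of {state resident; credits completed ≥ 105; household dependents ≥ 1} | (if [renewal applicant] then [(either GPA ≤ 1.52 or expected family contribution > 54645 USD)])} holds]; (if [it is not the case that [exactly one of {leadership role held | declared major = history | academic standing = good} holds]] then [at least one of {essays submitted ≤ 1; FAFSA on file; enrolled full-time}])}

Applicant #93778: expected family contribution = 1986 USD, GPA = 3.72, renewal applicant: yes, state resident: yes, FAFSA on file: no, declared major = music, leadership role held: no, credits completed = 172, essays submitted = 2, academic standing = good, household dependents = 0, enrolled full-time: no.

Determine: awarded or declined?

Atomic conditions:
  state resident: yes → true
  credits completed ≥ 105: 172 ≥ 105 is true
  household dependents ≥ 1: 0 ≥ 1 is false
  renewal applicant: yes → true
  GPA ≤ 1.52: 3.72 ≤ 1.52 is false
  expected family contribution > 54645 USD: 1986 > 54645 is false
  leadership role held: no → false
  declared major = history: music == history is false
  academic standing = good: good == good is true
  essays submitted ≤ 1: 2 ≤ 1 is false
  FAFSA on file: no → false
  enrolled full-time: no → false
Combine:
[1.1.1] true OR true OR false = true
[1.1.2.2] false OR false = false
[1.1.2] true → false = false
[1.1] exactly-one(true, false) = true
[1] NOT true = false
[2.1.1] exactly-one(false, false, true) = true
[2.1] NOT true = false
[2.2] false OR false OR false = false
[2] false → false (antecedent false ⇒ implication holds) = true
[root] false OR true = true
Overall: true → awarded

Awarded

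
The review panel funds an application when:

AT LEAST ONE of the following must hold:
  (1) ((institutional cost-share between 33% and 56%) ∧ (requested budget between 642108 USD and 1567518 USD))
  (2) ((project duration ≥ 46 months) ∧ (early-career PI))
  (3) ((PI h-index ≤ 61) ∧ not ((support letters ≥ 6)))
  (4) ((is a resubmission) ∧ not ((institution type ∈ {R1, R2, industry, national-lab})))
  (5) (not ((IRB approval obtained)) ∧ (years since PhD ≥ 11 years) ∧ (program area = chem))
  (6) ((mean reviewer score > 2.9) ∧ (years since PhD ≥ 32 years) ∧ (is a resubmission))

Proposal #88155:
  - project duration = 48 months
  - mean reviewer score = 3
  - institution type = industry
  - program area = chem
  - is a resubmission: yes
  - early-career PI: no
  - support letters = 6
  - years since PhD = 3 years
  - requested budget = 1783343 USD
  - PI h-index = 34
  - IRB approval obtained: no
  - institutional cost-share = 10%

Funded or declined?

Declined

Atomic conditions:
  institutional cost-share between 33% and 56%: 10 in [33, 56] is false
  requested budget between 642108 USD and 1567518 USD: 1783343 in [642108, 1567518] is false
  project duration ≥ 46 months: 48 ≥ 46 is true
  early-career PI: no → false
  PI h-index ≤ 61: 34 ≤ 61 is true
  support letters ≥ 6: 6 ≥ 6 is true
  is a resubmission: yes → true
  institution type ∈ {R1, R2, industry, national-lab}: industry is in the set → true
  IRB approval obtained: no → false
  years since PhD ≥ 11 years: 3 ≥ 11 is false
  program area = chem: chem == chem is true
  mean reviewer score > 2.9: 3 > 2.9 is true
  years since PhD ≥ 32 years: 3 ≥ 32 is false
Combine:
[1] false AND false = false
[2] true AND false = false
[3.2] NOT true = false
[3] true AND false = false
[4.2] NOT true = false
[4] true AND false = false
[5.1] NOT false = true
[5] true AND false AND true = false
[6] true AND false AND true = false
[root] false OR false OR false OR false OR false OR false = false
Overall: false → declined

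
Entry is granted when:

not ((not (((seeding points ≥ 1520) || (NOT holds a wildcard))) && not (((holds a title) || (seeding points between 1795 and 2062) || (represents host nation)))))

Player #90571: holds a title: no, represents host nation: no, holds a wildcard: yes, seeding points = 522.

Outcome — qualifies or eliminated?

Eliminated

Atomic conditions:
  seeding points ≥ 1520: 522 ≥ 1520 is false
  NOT holds a wildcard: yes → false
  holds a title: no → false
  seeding points between 1795 and 2062: 522 in [1795, 2062] is false
  represents host nation: no → false
Combine:
[1.1.1] false OR false = false
[1.1] NOT false = true
[1.2.1] false OR false OR false = false
[1.2] NOT false = true
[1] true AND true = true
[root] NOT true = false
Overall: false → eliminated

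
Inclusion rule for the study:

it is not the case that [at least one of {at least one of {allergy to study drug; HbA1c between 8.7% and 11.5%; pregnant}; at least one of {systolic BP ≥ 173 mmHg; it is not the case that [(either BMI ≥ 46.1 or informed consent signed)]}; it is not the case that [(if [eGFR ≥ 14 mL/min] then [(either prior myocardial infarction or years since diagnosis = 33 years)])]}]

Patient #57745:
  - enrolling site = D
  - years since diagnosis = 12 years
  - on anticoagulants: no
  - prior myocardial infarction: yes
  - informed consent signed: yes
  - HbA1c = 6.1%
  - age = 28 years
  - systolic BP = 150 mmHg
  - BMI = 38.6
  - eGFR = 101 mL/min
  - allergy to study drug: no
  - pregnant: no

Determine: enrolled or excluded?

Atomic conditions:
  allergy to study drug: no → false
  HbA1c between 8.7% and 11.5%: 6.1 in [8.7, 11.5] is false
  pregnant: no → false
  systolic BP ≥ 173 mmHg: 150 ≥ 173 is false
  BMI ≥ 46.1: 38.6 ≥ 46.1 is false
  informed consent signed: yes → true
  eGFR ≥ 14 mL/min: 101 ≥ 14 is true
  prior myocardial infarction: yes → true
  years since diagnosis = 33 years: 12 == 33 is false
Combine:
[1.1] false OR false OR false = false
[1.2.2.1] false OR true = true
[1.2.2] NOT true = false
[1.2] false OR false = false
[1.3.1.2] true OR false = true
[1.3.1] true → true = true
[1.3] NOT true = false
[1] false OR false OR false = false
[root] NOT false = true
Overall: true → enrolled

Enrolled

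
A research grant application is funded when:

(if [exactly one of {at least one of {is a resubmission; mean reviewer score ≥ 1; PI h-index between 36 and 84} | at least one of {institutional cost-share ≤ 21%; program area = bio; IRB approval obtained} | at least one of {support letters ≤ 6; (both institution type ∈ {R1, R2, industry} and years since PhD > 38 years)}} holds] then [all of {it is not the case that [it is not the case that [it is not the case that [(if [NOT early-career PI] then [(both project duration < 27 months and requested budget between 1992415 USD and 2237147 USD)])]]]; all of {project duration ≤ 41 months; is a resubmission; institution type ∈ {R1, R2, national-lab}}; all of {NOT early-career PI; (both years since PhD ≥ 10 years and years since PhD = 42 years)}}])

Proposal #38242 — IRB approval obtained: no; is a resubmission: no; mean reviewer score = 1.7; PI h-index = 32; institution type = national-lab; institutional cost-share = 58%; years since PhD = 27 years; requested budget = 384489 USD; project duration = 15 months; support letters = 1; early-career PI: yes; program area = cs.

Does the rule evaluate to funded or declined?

Atomic conditions:
  is a resubmission: no → false
  mean reviewer score ≥ 1: 1.7 ≥ 1 is true
  PI h-index between 36 and 84: 32 in [36, 84] is false
  institutional cost-share ≤ 21%: 58 ≤ 21 is false
  program area = bio: cs == bio is false
  IRB approval obtained: no → false
  support letters ≤ 6: 1 ≤ 6 is true
  institution type ∈ {R1, R2, industry}: national-lab is not in the set → false
  years since PhD > 38 years: 27 > 38 is false
  NOT early-career PI: yes → false
  project duration < 27 months: 15 < 27 is true
  requested budget between 1992415 USD and 2237147 USD: 384489 in [1992415, 2237147] is false
  project duration ≤ 41 months: 15 ≤ 41 is true
  institution type ∈ {R1, R2, national-lab}: national-lab is in the set → true
  years since PhD ≥ 10 years: 27 ≥ 10 is true
  years since PhD = 42 years: 27 == 42 is false
Combine:
[1.1] false OR true OR false = true
[1.2] false OR false OR false = false
[1.3.2] false AND false = false
[1.3] true OR false = true
[1] exactly-one(true, false, true) = false
[2.1.1.1.1.2] true AND false = false
[2.1.1.1.1] false → false (antecedent false ⇒ implication holds) = true
[2.1.1.1] NOT true = false
[2.1.1] NOT false = true
[2.1] NOT true = false
[2.2] true AND false AND true = false
[2.3.2] true AND false = false
[2.3] false AND false = false
[2] false AND false AND false = false
[root] false → false (antecedent false ⇒ implication holds) = true
Overall: true → funded

Funded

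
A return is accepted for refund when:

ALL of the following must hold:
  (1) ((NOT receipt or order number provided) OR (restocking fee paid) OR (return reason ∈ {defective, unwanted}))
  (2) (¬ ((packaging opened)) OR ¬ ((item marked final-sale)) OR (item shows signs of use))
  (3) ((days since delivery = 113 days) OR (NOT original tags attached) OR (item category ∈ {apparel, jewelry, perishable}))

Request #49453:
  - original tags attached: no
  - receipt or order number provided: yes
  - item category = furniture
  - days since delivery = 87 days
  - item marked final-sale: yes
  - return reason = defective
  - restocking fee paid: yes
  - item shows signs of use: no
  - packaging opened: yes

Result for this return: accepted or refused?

Atomic conditions:
  NOT receipt or order number provided: yes → false
  restocking fee paid: yes → true
  return reason ∈ {defective, unwanted}: defective is in the set → true
  packaging opened: yes → true
  item marked final-sale: yes → true
  item shows signs of use: no → false
  days since delivery = 113 days: 87 == 113 is false
  NOT original tags attached: no → true
  item category ∈ {apparel, jewelry, perishable}: furniture is not in the set → false
Combine:
[1] false OR true OR true = true
[2.1] NOT true = false
[2.2] NOT true = false
[2] false OR false OR false = false
[3] false OR true OR false = true
[root] true AND false AND true = false
Overall: false → refused

Refused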